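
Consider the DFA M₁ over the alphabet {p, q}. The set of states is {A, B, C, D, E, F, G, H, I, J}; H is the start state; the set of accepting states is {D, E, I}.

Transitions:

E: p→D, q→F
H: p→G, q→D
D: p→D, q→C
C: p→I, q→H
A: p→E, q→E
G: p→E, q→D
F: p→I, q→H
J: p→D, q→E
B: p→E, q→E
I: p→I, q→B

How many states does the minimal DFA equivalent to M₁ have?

5

States {A,J} cannot be reached from the start state, so discard them.
Initial partition by acceptance: {D,E,I} | {B,C,F,G,H}.
On input p, block {B,C,F,G,H} splits into {B,C,F,G} and {H}.
Split {B,C,F,G} by δ(·,q) → {B,G} and {C,F}.
On input q, block {D,E,I} splits into {D,E} and {I}.
No further refinement is possible. Final partition (5 blocks): {D,E} | {B,G} | {H} | {C,F} | {I}.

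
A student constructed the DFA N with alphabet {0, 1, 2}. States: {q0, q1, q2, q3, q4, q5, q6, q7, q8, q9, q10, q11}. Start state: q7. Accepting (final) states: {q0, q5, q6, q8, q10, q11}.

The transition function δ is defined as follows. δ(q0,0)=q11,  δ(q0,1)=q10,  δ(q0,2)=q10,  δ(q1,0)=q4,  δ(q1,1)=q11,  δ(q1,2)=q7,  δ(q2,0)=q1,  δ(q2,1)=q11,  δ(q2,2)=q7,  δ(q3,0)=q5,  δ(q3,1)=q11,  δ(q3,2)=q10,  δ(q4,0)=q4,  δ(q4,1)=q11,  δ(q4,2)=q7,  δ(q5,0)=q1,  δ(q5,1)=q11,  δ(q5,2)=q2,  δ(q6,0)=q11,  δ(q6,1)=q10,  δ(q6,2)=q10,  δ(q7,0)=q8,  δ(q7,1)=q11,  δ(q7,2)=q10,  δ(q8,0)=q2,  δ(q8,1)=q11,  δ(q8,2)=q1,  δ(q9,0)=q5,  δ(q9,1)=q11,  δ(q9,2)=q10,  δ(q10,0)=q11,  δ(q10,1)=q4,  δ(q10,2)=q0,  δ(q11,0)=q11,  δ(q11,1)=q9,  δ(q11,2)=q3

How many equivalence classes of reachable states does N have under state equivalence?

6

States {q6} cannot be reached from the start state, so discard them.
P0 = {q0,q5,q8,q10,q11} | {q1,q2,q3,q4,q7,q9}.
On input 0, block {q0,q5,q8,q10,q11} splits into {q0,q10,q11} and {q5,q8}.
Split {q0,q10,q11} by δ(·,1) → {q10,q11} and {q0}.
Split {q10,q11} by δ(·,2) → {q10} and {q11}.
Split {q1,q2,q3,q4,q7,q9} by δ(·,0) → {q1,q2,q4} and {q3,q7,q9}.
The partition is now stable with 6 blocks: {q10} | {q1,q2,q4} | {q5,q8} | {q0} | {q11} | {q3,q7,q9}.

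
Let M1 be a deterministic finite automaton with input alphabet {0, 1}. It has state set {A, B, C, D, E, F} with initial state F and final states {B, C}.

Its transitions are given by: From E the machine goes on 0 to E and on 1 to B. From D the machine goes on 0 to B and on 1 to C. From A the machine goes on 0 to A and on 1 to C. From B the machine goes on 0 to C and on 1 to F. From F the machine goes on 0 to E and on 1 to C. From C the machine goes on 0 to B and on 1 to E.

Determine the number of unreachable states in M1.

2

Starting at F and following transitions, the reachable set is {B, C, E, F}. That leaves A, D unreachable — 2 in total.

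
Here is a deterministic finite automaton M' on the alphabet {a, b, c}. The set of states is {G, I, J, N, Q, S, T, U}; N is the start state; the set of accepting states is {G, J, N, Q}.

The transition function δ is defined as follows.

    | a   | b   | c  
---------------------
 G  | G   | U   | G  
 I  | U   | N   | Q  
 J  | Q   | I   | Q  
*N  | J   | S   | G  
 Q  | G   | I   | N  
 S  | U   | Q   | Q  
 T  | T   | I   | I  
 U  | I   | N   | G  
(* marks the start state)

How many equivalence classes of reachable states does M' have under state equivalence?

First remove the unreachable states {T}; 7 states remain.
Initial partition by acceptance: {G,J,N,Q} | {I,S,U}.
Stable partition: {G,J,N,Q} | {I,S,U} — 2 equivalence classes.

2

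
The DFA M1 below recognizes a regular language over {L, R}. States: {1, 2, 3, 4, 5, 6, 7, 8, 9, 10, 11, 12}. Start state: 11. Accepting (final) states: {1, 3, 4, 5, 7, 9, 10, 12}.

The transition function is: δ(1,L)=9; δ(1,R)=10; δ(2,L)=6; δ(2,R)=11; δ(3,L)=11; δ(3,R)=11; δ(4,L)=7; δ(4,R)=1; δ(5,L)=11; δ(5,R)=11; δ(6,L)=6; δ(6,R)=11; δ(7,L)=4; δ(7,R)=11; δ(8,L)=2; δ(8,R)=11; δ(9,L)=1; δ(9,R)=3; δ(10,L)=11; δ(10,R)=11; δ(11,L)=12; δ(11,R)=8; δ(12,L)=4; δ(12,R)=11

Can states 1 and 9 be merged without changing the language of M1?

Yes

First remove the unreachable states {5}; 11 states remain.
P0 = {1,3,4,7,9,10,12} | {2,6,8,11}.
Refine {1,3,4,7,9,10,12} on symbol L: members go to different blocks, giving {1,4,7,9,12} and {3,10}.
Split {1,4,7,9,12} by δ(·,R) → {1,9} and {7,12} and {4}.
Refine {2,6,8,11} on symbol L: members go to different blocks, giving {2,6,8} and {11}.
The partition is now stable with 6 blocks: {1,9} | {2,6,8} | {3,10} | {7,12} | {4} | {11}.
1 and 9 lie in the same block of the stable partition, so they are equivalent — no string distinguishes them.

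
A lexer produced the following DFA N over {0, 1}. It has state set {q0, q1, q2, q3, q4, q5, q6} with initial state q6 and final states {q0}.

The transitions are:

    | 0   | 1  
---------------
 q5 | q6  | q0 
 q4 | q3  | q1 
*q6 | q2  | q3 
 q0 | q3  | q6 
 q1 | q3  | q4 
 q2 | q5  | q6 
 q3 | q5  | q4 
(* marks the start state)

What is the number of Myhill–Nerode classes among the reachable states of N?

6

All states are reachable from the start state.
P0 = {q0} | {q1,q2,q3,q4,q5,q6}.
Refine {q1,q2,q3,q4,q5,q6} on symbol 1: members go to different blocks, giving {q1,q2,q3,q4,q6} and {q5}.
Split {q1,q2,q3,q4,q6} by δ(·,0) → {q1,q4,q6} and {q2,q3}.
Split {q1,q4,q6} by δ(·,1) → {q1,q4} and {q6}.
On input 1, block {q2,q3} splits into {q2} and {q3}.
Stable partition: {q0} | {q1,q4} | {q5} | {q2} | {q6} | {q3} — 6 equivalence classes.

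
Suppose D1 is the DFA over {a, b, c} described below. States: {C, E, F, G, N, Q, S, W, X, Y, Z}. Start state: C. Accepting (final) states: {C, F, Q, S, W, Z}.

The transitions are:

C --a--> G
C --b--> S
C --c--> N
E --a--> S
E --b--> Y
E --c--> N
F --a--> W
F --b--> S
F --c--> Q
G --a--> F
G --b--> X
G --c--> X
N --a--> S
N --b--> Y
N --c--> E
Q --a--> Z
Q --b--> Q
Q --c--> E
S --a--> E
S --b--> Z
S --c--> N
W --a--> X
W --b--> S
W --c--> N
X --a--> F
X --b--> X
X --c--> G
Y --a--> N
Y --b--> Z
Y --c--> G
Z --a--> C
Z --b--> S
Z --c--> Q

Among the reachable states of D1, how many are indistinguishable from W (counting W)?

All states are reachable from the start state.
Start with accepting vs non-accepting: {C,F,Q,S,W,Z} | {E,G,N,X,Y}.
Split {C,F,Q,S,W,Z} by δ(·,a) → {F,Q,Z} and {C,S,W}.
Split {F,Q,Z} by δ(·,a) → {F,Z} and {Q}.
Refine {E,G,N,X,Y} on symbol a: members go to different blocks, giving {G,X} and {E,N} and {Y}.
Refine {C,S,W} on symbol a: members go to different blocks, giving {C,W} and {S}.
Stable partition: {F,Z} | {G,X} | {C,W} | {Q} | {E,N} | {Y} | {S} — 7 equivalence classes.
State W belongs to the block {C,W}, which has 2 states.

2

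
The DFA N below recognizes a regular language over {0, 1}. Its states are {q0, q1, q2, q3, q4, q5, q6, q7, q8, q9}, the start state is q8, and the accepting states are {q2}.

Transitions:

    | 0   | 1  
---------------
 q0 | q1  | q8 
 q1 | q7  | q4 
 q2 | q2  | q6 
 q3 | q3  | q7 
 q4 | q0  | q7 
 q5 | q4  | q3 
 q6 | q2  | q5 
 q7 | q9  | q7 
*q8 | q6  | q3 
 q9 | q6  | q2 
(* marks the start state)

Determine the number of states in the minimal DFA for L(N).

Every state is reachable, so we keep all 10.
Initial partition by acceptance: {q2} | {q0,q1,q3,q4,q5,q6,q7,q8,q9}.
Refine {q0,q1,q3,q4,q5,q6,q7,q8,q9} on symbol 0: members go to different blocks, giving {q0,q1,q3,q4,q5,q7,q8,q9} and {q6}.
On input 0, block {q0,q1,q3,q4,q5,q7,q8,q9} splits into {q0,q1,q3,q4,q5,q7} and {q8,q9}.
Refine {q0,q1,q3,q4,q5,q7} on symbol 0: members go to different blocks, giving {q0,q1,q3,q4,q5} and {q7}.
Split {q0,q1,q3,q4,q5} by δ(·,0) → {q0,q3,q4,q5} and {q1}.
On input 0, block {q0,q3,q4,q5} splits into {q3,q4,q5} and {q0}.
Split {q3,q4,q5} by δ(·,0) → {q3,q5} and {q4}.
Split {q3,q5} by δ(·,0) → {q3} and {q5}.
On input 1, block {q8,q9} splits into {q8} and {q9}.
The partition is now stable with 10 blocks: {q2} | {q3} | {q6} | {q8} | {q7} | {q1} | {q0} | {q4} | {q5} | {q9}.

10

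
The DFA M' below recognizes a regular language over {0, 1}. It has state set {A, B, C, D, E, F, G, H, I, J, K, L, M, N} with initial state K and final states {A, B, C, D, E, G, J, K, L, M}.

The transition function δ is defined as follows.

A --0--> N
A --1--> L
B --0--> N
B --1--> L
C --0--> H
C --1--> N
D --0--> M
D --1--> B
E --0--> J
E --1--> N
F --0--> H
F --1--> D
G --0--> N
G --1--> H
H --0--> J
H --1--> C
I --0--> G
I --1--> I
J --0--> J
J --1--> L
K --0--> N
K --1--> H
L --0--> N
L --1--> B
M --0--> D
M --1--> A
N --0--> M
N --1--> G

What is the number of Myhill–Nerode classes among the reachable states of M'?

4

States {E,F,I} cannot be reached from the start state, so discard them.
Initial partition by acceptance: {A,B,C,D,G,J,K,L,M} | {H,N}.
Split {A,B,C,D,G,J,K,L,M} by δ(·,0) → {A,B,C,G,K,L} and {D,J,M}.
Refine {A,B,C,G,K,L} on symbol 1: members go to different blocks, giving {A,B,L} and {C,G,K}.
The partition is now stable with 4 blocks: {A,B,L} | {H,N} | {D,J,M} | {C,G,K}.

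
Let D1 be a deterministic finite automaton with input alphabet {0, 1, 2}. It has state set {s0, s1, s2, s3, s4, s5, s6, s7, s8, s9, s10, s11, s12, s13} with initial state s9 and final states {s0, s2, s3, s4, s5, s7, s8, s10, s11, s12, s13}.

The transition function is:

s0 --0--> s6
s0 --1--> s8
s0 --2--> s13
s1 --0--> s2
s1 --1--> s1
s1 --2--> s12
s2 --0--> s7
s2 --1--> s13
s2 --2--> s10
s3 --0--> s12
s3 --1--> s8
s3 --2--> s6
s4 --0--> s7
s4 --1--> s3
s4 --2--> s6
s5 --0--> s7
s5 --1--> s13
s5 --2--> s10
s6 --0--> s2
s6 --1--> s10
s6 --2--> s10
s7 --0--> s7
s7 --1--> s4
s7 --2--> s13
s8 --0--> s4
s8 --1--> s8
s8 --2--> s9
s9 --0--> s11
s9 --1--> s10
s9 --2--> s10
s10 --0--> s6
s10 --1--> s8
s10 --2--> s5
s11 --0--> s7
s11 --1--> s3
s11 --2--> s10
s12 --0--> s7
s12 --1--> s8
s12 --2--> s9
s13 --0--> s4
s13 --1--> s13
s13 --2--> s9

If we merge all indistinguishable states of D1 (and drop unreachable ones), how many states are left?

First remove the unreachable states {s0,s1}; 12 states remain.
P0 = {s2,s3,s4,s5,s7,s8,s10,s11,s12,s13} | {s6,s9}.
Split {s2,s3,s4,s5,s7,s8,s10,s11,s12,s13} by δ(·,0) → {s2,s3,s4,s5,s7,s8,s11,s12,s13} and {s10}.
Split {s2,s3,s4,s5,s7,s8,s11,s12,s13} by δ(·,2) → {s3,s4,s8,s12,s13} and {s2,s5,s11} and {s7}.
On input 0, block {s3,s4,s8,s12,s13} splits into {s3,s8,s13} and {s4,s12}.
Stable partition: {s3,s8,s13} | {s6,s9} | {s10} | {s2,s5,s11} | {s7} | {s4,s12} — 6 equivalence classes.

6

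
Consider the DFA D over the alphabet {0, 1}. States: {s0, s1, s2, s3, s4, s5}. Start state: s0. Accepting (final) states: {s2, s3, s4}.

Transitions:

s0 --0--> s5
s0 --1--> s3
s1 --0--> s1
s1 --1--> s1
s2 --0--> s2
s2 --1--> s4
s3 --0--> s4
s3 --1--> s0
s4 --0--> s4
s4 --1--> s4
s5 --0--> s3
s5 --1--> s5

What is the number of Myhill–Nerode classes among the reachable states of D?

4

First remove the unreachable states {s1,s2}; 4 states remain.
P0 = {s3,s4} | {s0,s5}.
On input 1, block {s3,s4} splits into {s3} and {s4}.
On input 0, block {s0,s5} splits into {s0} and {s5}.
The partition is now stable with 4 blocks: {s3} | {s0} | {s4} | {s5}.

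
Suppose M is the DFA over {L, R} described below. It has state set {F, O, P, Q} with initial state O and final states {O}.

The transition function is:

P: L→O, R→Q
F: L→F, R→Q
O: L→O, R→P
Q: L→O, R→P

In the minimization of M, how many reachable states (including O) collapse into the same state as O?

1

States {F} cannot be reached from the start state, so discard them.
Initial partition by acceptance: {O} | {P,Q}.
The partition is now stable with 2 blocks: {O} | {P,Q}.
The equivalence class containing O is {O}, of size 1.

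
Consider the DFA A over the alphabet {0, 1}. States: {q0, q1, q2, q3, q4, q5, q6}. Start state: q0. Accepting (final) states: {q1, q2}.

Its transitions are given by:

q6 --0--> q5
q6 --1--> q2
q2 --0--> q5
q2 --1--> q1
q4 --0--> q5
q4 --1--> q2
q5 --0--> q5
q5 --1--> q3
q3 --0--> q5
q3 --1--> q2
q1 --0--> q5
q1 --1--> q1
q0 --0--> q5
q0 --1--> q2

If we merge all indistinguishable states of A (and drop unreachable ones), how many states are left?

3

Reachable states from the start: {q0,q1,q2,q3,q5}. Unreachable: {q4,q6} — drop them.
P0 = {q1,q2} | {q0,q3,q5}.
Refine {q0,q3,q5} on symbol 1: members go to different blocks, giving {q0,q3} and {q5}.
No further refinement is possible. Final partition (3 blocks): {q1,q2} | {q0,q3} | {q5}.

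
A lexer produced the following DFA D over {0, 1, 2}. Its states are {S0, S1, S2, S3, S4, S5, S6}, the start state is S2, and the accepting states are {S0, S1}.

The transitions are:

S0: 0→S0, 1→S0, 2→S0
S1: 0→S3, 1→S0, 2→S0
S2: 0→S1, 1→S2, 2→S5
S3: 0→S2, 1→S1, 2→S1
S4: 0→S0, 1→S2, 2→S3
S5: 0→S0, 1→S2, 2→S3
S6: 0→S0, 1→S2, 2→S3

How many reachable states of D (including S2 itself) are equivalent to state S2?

1

First remove the unreachable states {S4,S6}; 5 states remain.
Initial partition by acceptance: {S0,S1} | {S2,S3,S5}.
Split {S0,S1} by δ(·,0) → {S0} and {S1}.
Split {S2,S3,S5} by δ(·,0) → {S2} and {S3} and {S5}.
No further refinement is possible. Final partition (5 blocks): {S0} | {S2} | {S1} | {S3} | {S5}.
The equivalence class containing S2 is {S2}, of size 1.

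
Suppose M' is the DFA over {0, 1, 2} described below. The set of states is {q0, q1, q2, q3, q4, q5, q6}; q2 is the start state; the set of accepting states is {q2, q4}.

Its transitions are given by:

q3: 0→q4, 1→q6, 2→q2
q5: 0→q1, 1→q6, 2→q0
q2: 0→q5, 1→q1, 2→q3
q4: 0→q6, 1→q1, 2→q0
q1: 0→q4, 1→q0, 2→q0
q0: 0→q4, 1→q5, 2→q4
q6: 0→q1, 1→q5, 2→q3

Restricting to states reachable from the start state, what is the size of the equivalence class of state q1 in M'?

Every state is reachable, so we keep all 7.
Initial partition by acceptance: {q2,q4} | {q0,q1,q3,q5,q6}.
Split {q0,q1,q3,q5,q6} by δ(·,0) → {q0,q1,q3} and {q5,q6}.
Split {q0,q1,q3} by δ(·,1) → {q0,q3} and {q1}.
Stable partition: {q2,q4} | {q0,q3} | {q5,q6} | {q1} — 4 equivalence classes.
State q1 belongs to the block {q1}, which has 1 states.

1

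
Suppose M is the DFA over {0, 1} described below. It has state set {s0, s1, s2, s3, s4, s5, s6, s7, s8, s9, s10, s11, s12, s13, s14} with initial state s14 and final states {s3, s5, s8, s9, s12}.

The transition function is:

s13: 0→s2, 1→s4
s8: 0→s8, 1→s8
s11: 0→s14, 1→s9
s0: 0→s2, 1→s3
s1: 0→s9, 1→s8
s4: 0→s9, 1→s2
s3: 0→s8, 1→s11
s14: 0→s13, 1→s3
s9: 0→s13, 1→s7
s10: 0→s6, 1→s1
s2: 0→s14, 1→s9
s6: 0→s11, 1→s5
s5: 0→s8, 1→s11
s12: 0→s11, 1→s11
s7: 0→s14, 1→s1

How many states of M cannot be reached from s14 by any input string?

5

No path from s14 leads to s0, s5, s6, s10, s12; the other 10 states are all reachable.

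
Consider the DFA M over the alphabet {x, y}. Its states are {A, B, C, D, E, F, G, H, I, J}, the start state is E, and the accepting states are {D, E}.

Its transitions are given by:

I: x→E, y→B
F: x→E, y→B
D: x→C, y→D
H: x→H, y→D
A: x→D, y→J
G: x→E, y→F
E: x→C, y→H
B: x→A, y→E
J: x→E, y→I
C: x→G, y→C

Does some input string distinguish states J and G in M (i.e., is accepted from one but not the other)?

All states are reachable from the start state.
P0 = {D,E} | {A,B,C,F,G,H,I,J}.
Refine {D,E} on symbol y: members go to different blocks, giving {D} and {E}.
Refine {A,B,C,F,G,H,I,J} on symbol x: members go to different blocks, giving {F,G,I,J} and {B,C,H} and {A}.
Refine {F,G,I,J} on symbol y: members go to different blocks, giving {F,I} and {G,J}.
On input x, block {B,C,H} splits into {B} and {C} and {H}.
No further refinement is possible. Final partition (8 blocks): {D} | {F,I} | {E} | {B} | {A} | {G,J} | {C} | {H}.
J and G lie in the same block of the stable partition, so they are equivalent — no string distinguishes them.

No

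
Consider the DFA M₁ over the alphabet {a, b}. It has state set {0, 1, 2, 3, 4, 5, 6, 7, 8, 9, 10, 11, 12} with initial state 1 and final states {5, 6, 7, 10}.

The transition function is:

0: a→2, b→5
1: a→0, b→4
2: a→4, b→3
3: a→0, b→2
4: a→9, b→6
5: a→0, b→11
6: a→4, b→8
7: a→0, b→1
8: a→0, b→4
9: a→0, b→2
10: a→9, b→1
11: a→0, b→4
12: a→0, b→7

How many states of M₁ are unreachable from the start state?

3

BFS from 1 reaches {0, 1, 2, 3, 4, 5, 6, 8, 9, 11}; the 3 state(s) 7, 10, 12 are never visited.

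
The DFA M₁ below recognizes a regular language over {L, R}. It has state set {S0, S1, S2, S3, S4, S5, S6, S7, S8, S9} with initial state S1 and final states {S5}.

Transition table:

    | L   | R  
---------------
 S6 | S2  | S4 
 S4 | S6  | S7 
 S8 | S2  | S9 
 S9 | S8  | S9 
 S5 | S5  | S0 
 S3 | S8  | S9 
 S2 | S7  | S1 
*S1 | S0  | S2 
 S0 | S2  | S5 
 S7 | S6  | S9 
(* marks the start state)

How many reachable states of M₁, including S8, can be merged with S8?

2

First remove the unreachable states {S3}; 9 states remain.
Initial partition by acceptance: {S5} | {S0,S1,S2,S4,S6,S7,S8,S9}.
Split {S0,S1,S2,S4,S6,S7,S8,S9} by δ(·,R) → {S1,S2,S4,S6,S7,S8,S9} and {S0}.
On input L, block {S1,S2,S4,S6,S7,S8,S9} splits into {S2,S4,S6,S7,S8,S9} and {S1}.
On input R, block {S2,S4,S6,S7,S8,S9} splits into {S4,S6,S7,S8,S9} and {S2}.
On input L, block {S4,S6,S7,S8,S9} splits into {S4,S7,S9} and {S6,S8}.
No further refinement is possible. Final partition (6 blocks): {S5} | {S4,S7,S9} | {S0} | {S1} | {S2} | {S6,S8}.
State S8 belongs to the block {S6,S8}, which has 2 states.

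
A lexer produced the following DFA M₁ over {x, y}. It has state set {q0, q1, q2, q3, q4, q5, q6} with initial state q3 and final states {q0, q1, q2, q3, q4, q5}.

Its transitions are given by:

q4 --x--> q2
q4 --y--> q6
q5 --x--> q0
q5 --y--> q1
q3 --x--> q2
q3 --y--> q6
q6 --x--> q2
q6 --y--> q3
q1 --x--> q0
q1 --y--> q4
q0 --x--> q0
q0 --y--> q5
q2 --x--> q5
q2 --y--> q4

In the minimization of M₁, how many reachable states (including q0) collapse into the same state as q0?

Start with accepting vs non-accepting: {q0,q1,q2,q3,q4,q5} | {q6}.
Split {q0,q1,q2,q3,q4,q5} by δ(·,y) → {q0,q1,q2,q5} and {q3,q4}.
Split {q0,q1,q2,q5} by δ(·,y) → {q0,q5} and {q1,q2}.
Split {q0,q5} by δ(·,y) → {q0} and {q5}.
Split {q1,q2} by δ(·,x) → {q1} and {q2}.
No further refinement is possible. Final partition (6 blocks): {q0} | {q6} | {q3,q4} | {q1} | {q5} | {q2}.
State q0 belongs to the block {q0}, which has 1 states.

1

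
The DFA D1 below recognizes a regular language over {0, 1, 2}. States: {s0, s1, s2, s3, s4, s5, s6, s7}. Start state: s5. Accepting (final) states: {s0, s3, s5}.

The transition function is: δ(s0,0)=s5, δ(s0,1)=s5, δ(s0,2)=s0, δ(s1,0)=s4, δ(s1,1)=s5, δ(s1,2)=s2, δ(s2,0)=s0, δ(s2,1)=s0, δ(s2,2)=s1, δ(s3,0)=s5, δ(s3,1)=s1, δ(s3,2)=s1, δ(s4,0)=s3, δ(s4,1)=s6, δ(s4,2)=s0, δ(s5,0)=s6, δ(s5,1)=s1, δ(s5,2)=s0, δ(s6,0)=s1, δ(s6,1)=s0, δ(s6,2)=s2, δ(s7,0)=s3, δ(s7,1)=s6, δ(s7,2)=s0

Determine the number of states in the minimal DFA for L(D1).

Reachable states from the start: {s0,s1,s2,s3,s4,s5,s6}. Unreachable: {s7} — drop them.
Initial partition by acceptance: {s0,s3,s5} | {s1,s2,s4,s6}.
Refine {s0,s3,s5} on symbol 0: members go to different blocks, giving {s0,s3} and {s5}.
Refine {s0,s3} on symbol 1: members go to different blocks, giving {s0} and {s3}.
Split {s1,s2,s4,s6} by δ(·,0) → {s1,s6} and {s2} and {s4}.
Refine {s1,s6} on symbol 0: members go to different blocks, giving {s1} and {s6}.
No further refinement is possible. Final partition (7 blocks): {s0} | {s1} | {s5} | {s3} | {s2} | {s4} | {s6}.

7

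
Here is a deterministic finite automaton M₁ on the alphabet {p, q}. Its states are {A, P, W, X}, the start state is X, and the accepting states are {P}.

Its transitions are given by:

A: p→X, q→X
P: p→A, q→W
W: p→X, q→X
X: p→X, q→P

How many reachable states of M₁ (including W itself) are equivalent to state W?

2

Every state is reachable, so we keep all 4.
P0 = {P} | {A,W,X}.
On input q, block {A,W,X} splits into {A,W} and {X}.
Stable partition: {P} | {A,W} | {X} — 3 equivalence classes.
The equivalence class containing W is {A,W}, of size 2.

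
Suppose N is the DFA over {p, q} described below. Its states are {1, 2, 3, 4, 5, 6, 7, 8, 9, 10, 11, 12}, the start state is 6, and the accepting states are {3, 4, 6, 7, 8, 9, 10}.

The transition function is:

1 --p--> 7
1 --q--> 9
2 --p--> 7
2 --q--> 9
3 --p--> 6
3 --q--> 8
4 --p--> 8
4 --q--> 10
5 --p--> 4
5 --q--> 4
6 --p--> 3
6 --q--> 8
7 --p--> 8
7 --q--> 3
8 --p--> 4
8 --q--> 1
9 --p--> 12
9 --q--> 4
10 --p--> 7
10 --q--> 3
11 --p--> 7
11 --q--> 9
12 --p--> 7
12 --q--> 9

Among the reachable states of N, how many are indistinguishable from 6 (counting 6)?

Reachable states from the start: {1,3,4,6,7,8,9,10,12}. Unreachable: {2,5,11} — drop them.
Start with accepting vs non-accepting: {3,4,6,7,8,9,10} | {1,12}.
Split {3,4,6,7,8,9,10} by δ(·,p) → {3,4,6,7,8,10} and {9}.
Split {3,4,6,7,8,10} by δ(·,q) → {3,4,6,7,10} and {8}.
Split {3,4,6,7,10} by δ(·,p) → {3,6,10} and {4,7}.
On input p, block {3,6,10} splits into {3,6} and {10}.
Refine {4,7} on symbol q: members go to different blocks, giving {4} and {7}.
Stable partition: {3,6} | {1,12} | {9} | {8} | {4} | {10} | {7} — 7 equivalence classes.
The equivalence class containing 6 is {3,6}, of size 2.

2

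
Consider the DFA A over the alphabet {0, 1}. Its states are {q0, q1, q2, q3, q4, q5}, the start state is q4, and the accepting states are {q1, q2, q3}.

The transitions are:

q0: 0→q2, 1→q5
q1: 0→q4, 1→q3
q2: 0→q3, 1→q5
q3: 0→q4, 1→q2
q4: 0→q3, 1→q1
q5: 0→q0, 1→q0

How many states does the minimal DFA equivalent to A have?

6

All states are reachable from the start state.
Initial partition by acceptance: {q1,q2,q3} | {q0,q4,q5}.
Split {q1,q2,q3} by δ(·,0) → {q1,q3} and {q2}.
Refine {q1,q3} on symbol 1: members go to different blocks, giving {q1} and {q3}.
Refine {q0,q4,q5} on symbol 0: members go to different blocks, giving {q0} and {q4} and {q5}.
Stable partition: {q1} | {q0} | {q2} | {q3} | {q4} | {q5} — 6 equivalence classes.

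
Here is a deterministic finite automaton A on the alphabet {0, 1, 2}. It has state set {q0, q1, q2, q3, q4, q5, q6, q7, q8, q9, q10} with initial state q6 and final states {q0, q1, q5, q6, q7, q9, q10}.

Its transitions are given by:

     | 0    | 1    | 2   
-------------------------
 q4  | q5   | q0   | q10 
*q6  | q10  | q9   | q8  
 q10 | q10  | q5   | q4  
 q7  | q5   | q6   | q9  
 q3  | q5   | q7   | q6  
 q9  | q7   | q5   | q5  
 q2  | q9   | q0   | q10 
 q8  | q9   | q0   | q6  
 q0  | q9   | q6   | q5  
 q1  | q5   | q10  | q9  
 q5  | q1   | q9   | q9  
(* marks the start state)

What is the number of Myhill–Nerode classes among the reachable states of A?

Reachable states from the start: {q0,q1,q4,q5,q6,q7,q8,q9,q10}. Unreachable: {q2,q3} — drop them.
Start with accepting vs non-accepting: {q0,q1,q5,q6,q7,q9,q10} | {q4,q8}.
Split {q0,q1,q5,q6,q7,q9,q10} by δ(·,2) → {q0,q1,q5,q7,q9} and {q6,q10}.
Split {q0,q1,q5,q7,q9} by δ(·,1) → {q0,q1,q7} and {q5,q9}.
Stable partition: {q0,q1,q7} | {q4,q8} | {q6,q10} | {q5,q9} — 4 equivalence classes.

4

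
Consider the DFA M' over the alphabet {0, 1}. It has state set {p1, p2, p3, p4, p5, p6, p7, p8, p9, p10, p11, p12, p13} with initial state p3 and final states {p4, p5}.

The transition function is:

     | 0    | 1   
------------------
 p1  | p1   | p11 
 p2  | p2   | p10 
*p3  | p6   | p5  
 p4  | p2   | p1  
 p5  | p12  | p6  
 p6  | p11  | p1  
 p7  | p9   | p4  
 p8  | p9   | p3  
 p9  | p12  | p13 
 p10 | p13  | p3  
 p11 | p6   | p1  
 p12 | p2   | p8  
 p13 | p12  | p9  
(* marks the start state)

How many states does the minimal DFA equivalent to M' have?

6

States {p4,p7} cannot be reached from the start state, so discard them.
P0 = {p5} | {p1,p2,p3,p6,p8,p9,p10,p11,p12,p13}.
On input 1, block {p1,p2,p3,p6,p8,p9,p10,p11,p12,p13} splits into {p1,p2,p6,p8,p9,p10,p11,p12,p13} and {p3}.
Split {p1,p2,p6,p8,p9,p10,p11,p12,p13} by δ(·,1) → {p1,p2,p6,p9,p11,p12,p13} and {p8,p10}.
Split {p1,p2,p6,p9,p11,p12,p13} by δ(·,1) → {p1,p6,p9,p11,p13} and {p2,p12}.
On input 0, block {p1,p6,p9,p11,p13} splits into {p1,p6,p11} and {p9,p13}.
No further refinement is possible. Final partition (6 blocks): {p5} | {p1,p6,p11} | {p3} | {p8,p10} | {p2,p12} | {p9,p13}.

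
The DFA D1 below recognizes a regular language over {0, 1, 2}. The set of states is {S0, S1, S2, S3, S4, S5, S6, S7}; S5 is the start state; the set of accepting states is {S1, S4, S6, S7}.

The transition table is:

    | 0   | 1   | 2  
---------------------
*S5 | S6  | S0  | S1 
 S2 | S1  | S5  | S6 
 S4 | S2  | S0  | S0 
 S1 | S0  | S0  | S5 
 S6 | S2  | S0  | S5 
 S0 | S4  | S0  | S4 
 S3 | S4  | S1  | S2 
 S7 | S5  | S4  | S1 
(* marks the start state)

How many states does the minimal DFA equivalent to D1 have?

States {S3,S7} cannot be reached from the start state, so discard them.
P0 = {S1,S4,S6} | {S0,S2,S5}.
No further refinement is possible. Final partition (2 blocks): {S1,S4,S6} | {S0,S2,S5}.

2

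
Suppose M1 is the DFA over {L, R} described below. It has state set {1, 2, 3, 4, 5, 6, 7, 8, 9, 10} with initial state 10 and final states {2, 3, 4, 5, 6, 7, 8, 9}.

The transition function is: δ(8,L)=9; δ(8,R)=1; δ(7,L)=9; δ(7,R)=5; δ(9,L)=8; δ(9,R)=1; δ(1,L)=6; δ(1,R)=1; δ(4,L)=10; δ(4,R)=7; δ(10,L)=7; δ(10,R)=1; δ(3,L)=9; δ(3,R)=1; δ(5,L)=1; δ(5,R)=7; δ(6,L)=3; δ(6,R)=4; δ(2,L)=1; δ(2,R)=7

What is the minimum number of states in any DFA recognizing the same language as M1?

4

Reachable states from the start: {1,3,4,5,6,7,8,9,10}. Unreachable: {2} — drop them.
Initial partition by acceptance: {3,4,5,6,7,8,9} | {1,10}.
Split {3,4,5,6,7,8,9} by δ(·,L) → {3,6,7,8,9} and {4,5}.
On input R, block {3,6,7,8,9} splits into {3,8,9} and {6,7}.
No further refinement is possible. Final partition (4 blocks): {3,8,9} | {1,10} | {4,5} | {6,7}.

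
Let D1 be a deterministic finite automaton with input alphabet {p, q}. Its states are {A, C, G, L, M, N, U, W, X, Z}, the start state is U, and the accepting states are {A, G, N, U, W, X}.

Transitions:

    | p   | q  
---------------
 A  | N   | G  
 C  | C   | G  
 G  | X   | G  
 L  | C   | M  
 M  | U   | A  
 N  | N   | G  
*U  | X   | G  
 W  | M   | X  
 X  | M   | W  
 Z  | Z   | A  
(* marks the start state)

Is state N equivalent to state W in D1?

States {C,L,Z} cannot be reached from the start state, so discard them.
Start with accepting vs non-accepting: {A,G,N,U,W,X} | {M}.
Refine {A,G,N,U,W,X} on symbol p: members go to different blocks, giving {A,G,N,U} and {W,X}.
Split {A,G,N,U} by δ(·,p) → {A,N} and {G,U}.
No further refinement is possible. Final partition (4 blocks): {A,N} | {M} | {W,X} | {G,U}.
N and W end up in different blocks, so they are distinguishable. For instance, the string 'p' is accepted from only N.

No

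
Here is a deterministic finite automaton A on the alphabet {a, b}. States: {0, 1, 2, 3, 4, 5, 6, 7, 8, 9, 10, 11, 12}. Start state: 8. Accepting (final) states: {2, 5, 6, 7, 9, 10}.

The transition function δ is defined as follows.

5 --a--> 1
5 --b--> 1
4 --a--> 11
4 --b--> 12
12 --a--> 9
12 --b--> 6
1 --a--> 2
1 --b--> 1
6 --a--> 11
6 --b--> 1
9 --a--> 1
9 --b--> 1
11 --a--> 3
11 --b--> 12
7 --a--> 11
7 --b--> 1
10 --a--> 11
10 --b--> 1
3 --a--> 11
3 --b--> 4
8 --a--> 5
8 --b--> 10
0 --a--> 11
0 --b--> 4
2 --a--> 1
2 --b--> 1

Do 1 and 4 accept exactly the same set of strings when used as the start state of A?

No

Reachable states from the start: {1,2,3,4,5,6,8,9,10,11,12}. Unreachable: {0,7} — drop them.
Start with accepting vs non-accepting: {2,5,6,9,10} | {1,3,4,8,11,12}.
On input a, block {1,3,4,8,11,12} splits into {1,8,12} and {3,4,11}.
Split {2,5,6,9,10} by δ(·,a) → {2,5,9} and {6,10}.
Split {1,8,12} by δ(·,b) → {8,12} and {1}.
Refine {3,4,11} on symbol b: members go to different blocks, giving {4,11} and {3}.
Split {4,11} by δ(·,a) → {4} and {11}.
No further refinement is possible. Final partition (7 blocks): {2,5,9} | {8,12} | {4} | {6,10} | {1} | {3} | {11}.
1 and 4 end up in different blocks, so they are distinguishable. For instance, the string 'a' is accepted from only 1.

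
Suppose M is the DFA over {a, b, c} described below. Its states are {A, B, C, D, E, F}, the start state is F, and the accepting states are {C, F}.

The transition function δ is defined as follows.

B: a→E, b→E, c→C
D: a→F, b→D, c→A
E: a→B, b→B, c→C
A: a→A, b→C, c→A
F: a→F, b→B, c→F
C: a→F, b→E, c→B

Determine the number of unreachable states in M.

2

Starting at F and following transitions, the reachable set is {B, C, E, F}. That leaves A, D unreachable — 2 in total.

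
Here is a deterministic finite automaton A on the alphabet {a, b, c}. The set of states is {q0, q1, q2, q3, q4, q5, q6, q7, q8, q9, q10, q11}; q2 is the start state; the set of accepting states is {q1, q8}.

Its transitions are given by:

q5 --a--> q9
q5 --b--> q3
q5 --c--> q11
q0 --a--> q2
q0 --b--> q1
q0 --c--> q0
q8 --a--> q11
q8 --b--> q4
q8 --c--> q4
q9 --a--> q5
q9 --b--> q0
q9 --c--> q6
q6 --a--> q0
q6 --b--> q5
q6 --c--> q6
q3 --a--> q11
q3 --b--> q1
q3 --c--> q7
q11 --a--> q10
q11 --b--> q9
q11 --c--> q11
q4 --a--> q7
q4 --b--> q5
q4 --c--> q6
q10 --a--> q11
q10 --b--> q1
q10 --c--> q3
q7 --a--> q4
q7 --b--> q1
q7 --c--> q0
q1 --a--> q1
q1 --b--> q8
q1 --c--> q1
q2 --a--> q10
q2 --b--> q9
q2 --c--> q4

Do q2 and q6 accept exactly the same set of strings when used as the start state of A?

Yes

All states are reachable from the start state.
P0 = {q1,q8} | {q0,q2,q3,q4,q5,q6,q7,q9,q10,q11}.
Split {q1,q8} by δ(·,a) → {q1} and {q8}.
Refine {q0,q2,q3,q4,q5,q6,q7,q9,q10,q11} on symbol b: members go to different blocks, giving {q2,q4,q5,q6,q9,q11} and {q0,q3,q7,q10}.
Refine {q2,q4,q5,q6,q9,q11} on symbol a: members go to different blocks, giving {q2,q4,q6,q11} and {q5,q9}.
The partition is now stable with 5 blocks: {q1} | {q2,q4,q6,q11} | {q8} | {q0,q3,q7,q10} | {q5,q9}.
q2 and q6 lie in the same block of the stable partition, so they are equivalent — no string distinguishes them.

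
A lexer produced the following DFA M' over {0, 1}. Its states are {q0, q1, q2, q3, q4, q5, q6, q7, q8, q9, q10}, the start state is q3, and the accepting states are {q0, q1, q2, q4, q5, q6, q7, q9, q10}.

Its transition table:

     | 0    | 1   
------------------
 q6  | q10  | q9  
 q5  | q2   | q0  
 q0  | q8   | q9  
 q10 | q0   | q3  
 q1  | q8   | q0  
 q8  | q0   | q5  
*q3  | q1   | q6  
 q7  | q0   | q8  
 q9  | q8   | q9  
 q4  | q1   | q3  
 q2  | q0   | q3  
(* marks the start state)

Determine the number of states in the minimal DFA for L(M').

4

States {q4,q7} cannot be reached from the start state, so discard them.
Start with accepting vs non-accepting: {q0,q1,q2,q5,q6,q9,q10} | {q3,q8}.
On input 0, block {q0,q1,q2,q5,q6,q9,q10} splits into {q2,q5,q6,q10} and {q0,q1,q9}.
Refine {q2,q5,q6,q10} on symbol 0: members go to different blocks, giving {q2,q10} and {q5,q6}.
No further refinement is possible. Final partition (4 blocks): {q2,q10} | {q3,q8} | {q0,q1,q9} | {q5,q6}.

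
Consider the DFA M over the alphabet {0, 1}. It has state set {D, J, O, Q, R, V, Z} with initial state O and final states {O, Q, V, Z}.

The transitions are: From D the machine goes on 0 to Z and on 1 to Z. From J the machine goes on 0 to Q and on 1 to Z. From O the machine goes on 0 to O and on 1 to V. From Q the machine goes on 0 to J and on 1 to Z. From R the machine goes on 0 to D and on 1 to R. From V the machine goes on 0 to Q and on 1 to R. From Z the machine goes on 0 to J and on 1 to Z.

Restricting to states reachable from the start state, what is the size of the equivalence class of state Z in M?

2

Start with accepting vs non-accepting: {O,Q,V,Z} | {D,J,R}.
On input 0, block {O,Q,V,Z} splits into {Q,Z} and {O,V}.
Refine {D,J,R} on symbol 0: members go to different blocks, giving {D,J} and {R}.
Split {O,V} by δ(·,0) → {V} and {O}.
The partition is now stable with 5 blocks: {Q,Z} | {D,J} | {V} | {R} | {O}.
State Z belongs to the block {Q,Z}, which has 2 states.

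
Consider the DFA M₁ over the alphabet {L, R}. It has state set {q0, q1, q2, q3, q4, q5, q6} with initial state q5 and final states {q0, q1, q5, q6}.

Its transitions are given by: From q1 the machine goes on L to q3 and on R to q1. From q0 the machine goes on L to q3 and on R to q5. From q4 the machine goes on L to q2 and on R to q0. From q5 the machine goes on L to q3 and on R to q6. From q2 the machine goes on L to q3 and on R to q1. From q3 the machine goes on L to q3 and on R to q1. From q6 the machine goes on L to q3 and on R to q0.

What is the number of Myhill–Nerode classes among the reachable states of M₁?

2

States {q2,q4} cannot be reached from the start state, so discard them.
Start with accepting vs non-accepting: {q0,q1,q5,q6} | {q3}.
The partition is now stable with 2 blocks: {q0,q1,q5,q6} | {q3}.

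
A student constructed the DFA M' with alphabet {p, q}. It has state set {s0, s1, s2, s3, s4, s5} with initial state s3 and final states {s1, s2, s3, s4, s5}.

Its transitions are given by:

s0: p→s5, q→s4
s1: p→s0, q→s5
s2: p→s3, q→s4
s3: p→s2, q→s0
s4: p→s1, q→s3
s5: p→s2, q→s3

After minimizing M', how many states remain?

6

Every state is reachable, so we keep all 6.
Start with accepting vs non-accepting: {s1,s2,s3,s4,s5} | {s0}.
Split {s1,s2,s3,s4,s5} by δ(·,p) → {s2,s3,s4,s5} and {s1}.
Refine {s2,s3,s4,s5} on symbol p: members go to different blocks, giving {s2,s3,s5} and {s4}.
On input q, block {s2,s3,s5} splits into {s2} and {s3} and {s5}.
The partition is now stable with 6 blocks: {s2} | {s0} | {s1} | {s4} | {s3} | {s5}.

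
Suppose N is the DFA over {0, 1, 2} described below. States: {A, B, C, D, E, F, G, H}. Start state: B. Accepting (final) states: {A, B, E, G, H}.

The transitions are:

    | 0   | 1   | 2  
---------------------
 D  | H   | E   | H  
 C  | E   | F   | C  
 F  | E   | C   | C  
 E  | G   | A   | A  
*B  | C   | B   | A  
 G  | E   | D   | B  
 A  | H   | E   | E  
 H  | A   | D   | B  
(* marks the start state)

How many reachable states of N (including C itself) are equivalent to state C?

2

Every state is reachable, so we keep all 8.
Initial partition by acceptance: {A,B,E,G,H} | {C,D,F}.
On input 0, block {A,B,E,G,H} splits into {A,E,G,H} and {B}.
Split {A,E,G,H} by δ(·,1) → {A,E} and {G,H}.
On input 0, block {C,D,F} splits into {C,F} and {D}.
The partition is now stable with 5 blocks: {A,E} | {C,F} | {B} | {G,H} | {D}.
State C belongs to the block {C,F}, which has 2 states.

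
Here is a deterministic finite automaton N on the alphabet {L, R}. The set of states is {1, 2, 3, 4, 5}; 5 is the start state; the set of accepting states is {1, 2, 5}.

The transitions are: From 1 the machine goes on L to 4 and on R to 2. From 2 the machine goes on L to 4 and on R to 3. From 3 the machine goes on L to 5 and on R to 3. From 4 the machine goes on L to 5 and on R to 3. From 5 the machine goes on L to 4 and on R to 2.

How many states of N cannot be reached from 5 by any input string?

1

Starting at 5 and following transitions, the reachable set is {2, 3, 4, 5}. That leaves 1 unreachable — 1 in total.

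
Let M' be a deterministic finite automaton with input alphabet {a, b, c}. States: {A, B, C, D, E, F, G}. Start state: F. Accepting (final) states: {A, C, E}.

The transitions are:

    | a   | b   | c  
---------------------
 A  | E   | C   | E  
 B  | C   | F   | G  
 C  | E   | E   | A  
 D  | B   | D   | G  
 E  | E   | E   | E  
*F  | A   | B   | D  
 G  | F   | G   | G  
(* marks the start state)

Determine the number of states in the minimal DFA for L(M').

Every state is reachable, so we keep all 7.
Start with accepting vs non-accepting: {A,C,E} | {B,D,F,G}.
Refine {B,D,F,G} on symbol a: members go to different blocks, giving {B,F} and {D,G}.
No further refinement is possible. Final partition (3 blocks): {A,C,E} | {B,F} | {D,G}.

3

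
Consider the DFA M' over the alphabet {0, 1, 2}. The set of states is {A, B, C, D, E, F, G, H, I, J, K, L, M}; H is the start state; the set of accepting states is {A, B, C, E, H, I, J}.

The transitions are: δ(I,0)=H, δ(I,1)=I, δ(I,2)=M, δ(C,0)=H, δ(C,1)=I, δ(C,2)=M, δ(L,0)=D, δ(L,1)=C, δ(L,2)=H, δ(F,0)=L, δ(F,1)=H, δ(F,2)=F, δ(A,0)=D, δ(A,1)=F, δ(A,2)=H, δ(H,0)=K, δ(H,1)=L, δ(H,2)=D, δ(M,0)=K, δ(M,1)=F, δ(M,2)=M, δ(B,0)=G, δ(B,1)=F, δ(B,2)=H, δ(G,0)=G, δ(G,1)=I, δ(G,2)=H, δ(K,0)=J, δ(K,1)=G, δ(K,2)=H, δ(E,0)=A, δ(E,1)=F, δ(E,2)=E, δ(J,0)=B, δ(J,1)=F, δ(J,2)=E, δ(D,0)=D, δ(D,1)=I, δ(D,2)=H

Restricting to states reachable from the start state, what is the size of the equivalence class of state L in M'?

Start with accepting vs non-accepting: {A,B,C,E,H,I,J} | {D,F,G,K,L,M}.
Split {A,B,C,E,H,I,J} by δ(·,0) → {C,E,I,J} and {A,B,H}.
Refine {C,E,I,J} on symbol 1: members go to different blocks, giving {C,I} and {E,J}.
On input 0, block {D,F,G,K,L,M} splits into {D,F,G,L,M} and {K}.
Split {D,F,G,L,M} by δ(·,0) → {D,F,G,L} and {M}.
On input 1, block {D,F,G,L} splits into {D,G,L} and {F}.
Refine {A,B,H} on symbol 0: members go to different blocks, giving {A,B} and {H}.
The partition is now stable with 8 blocks: {C,I} | {D,G,L} | {A,B} | {E,J} | {K} | {M} | {F} | {H}.
The equivalence class containing L is {D,G,L}, of size 3.

3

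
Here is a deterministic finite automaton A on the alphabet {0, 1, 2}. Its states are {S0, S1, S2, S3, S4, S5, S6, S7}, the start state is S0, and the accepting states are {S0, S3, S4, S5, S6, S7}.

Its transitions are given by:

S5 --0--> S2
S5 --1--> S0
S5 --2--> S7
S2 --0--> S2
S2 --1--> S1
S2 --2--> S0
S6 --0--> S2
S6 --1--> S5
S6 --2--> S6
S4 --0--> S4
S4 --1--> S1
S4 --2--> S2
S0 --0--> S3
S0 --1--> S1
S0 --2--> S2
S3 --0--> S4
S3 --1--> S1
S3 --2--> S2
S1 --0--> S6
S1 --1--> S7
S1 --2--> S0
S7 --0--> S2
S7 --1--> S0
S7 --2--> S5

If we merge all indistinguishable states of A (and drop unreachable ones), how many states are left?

Every state is reachable, so we keep all 8.
P0 = {S0,S3,S4,S5,S6,S7} | {S1,S2}.
Split {S0,S3,S4,S5,S6,S7} by δ(·,0) → {S0,S3,S4} and {S5,S6,S7}.
On input 0, block {S1,S2} splits into {S1} and {S2}.
Split {S5,S6,S7} by δ(·,1) → {S5,S7} and {S6}.
No further refinement is possible. Final partition (5 blocks): {S0,S3,S4} | {S1} | {S5,S7} | {S2} | {S6}.

5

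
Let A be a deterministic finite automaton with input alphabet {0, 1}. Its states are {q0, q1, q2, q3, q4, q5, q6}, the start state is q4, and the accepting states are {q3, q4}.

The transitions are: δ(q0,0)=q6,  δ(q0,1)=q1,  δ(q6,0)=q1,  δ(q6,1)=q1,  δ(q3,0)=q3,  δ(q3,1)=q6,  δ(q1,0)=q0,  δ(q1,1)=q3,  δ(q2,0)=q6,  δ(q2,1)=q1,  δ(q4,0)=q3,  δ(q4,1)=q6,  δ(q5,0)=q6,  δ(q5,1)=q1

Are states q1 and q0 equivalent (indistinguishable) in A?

No

First remove the unreachable states {q2,q5}; 5 states remain.
Start with accepting vs non-accepting: {q3,q4} | {q0,q1,q6}.
On input 1, block {q0,q1,q6} splits into {q0,q6} and {q1}.
Split {q0,q6} by δ(·,0) → {q0} and {q6}.
The partition is now stable with 4 blocks: {q3,q4} | {q0} | {q1} | {q6}.
q1 and q0 end up in different blocks, so they are distinguishable. For instance, the string '1' is accepted from only q1.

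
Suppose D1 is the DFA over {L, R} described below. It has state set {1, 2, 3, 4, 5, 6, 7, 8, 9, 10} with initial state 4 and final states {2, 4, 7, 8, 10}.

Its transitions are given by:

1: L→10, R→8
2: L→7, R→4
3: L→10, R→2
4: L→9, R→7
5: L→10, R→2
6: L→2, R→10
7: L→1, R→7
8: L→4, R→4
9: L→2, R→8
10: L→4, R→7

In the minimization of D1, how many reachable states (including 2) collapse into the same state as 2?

3

First remove the unreachable states {3,5,6}; 7 states remain.
Start with accepting vs non-accepting: {2,4,7,8,10} | {1,9}.
On input L, block {2,4,7,8,10} splits into {2,8,10} and {4,7}.
The partition is now stable with 3 blocks: {2,8,10} | {1,9} | {4,7}.
The equivalence class containing 2 is {2,8,10}, of size 3.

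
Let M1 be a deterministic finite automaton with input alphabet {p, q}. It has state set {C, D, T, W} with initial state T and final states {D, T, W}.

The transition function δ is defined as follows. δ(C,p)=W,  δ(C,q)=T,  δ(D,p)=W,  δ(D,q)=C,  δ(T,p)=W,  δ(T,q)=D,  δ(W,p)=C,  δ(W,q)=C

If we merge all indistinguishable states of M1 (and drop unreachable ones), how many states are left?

4

All states are reachable from the start state.
P0 = {D,T,W} | {C}.
On input p, block {D,T,W} splits into {D,T} and {W}.
Split {D,T} by δ(·,q) → {T} and {D}.
The partition is now stable with 4 blocks: {T} | {C} | {W} | {D}.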